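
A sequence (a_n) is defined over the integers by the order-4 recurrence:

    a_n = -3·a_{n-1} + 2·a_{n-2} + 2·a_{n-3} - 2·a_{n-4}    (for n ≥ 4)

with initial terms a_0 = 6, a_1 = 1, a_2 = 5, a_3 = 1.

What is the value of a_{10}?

-9387

a_4 = -3·1 + 2·5 + 2·1 + -2·6 = -3
a_5 = -3·-3 + 2·1 + 2·5 + -2·1 = 19
a_6 = -3·19 + 2·-3 + 2·1 + -2·5 = -71
a_7 = -3·-71 + 2·19 + 2·-3 + -2·1 = 243
a_8 = -3·243 + 2·-71 + 2·19 + -2·-3 = -827
a_9 = -3·-827 + 2·243 + 2·-71 + -2·19 = 2787
a_10 = -3·2787 + 2·-827 + 2·243 + -2·-71 = -9387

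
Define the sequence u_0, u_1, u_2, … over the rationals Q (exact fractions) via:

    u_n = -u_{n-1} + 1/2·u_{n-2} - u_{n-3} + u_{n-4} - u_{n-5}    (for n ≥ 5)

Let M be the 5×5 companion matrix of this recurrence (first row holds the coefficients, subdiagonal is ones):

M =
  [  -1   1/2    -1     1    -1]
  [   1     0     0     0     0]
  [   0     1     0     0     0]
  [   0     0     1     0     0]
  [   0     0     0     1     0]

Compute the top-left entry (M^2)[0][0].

3/2

(M^2)[0][0] is the top entry after applying M 2 times to the unit state (1, 0, 0, 0, 0). Equivalently it is h_{6} for the auxiliary sequence (h_n) obeying the same recurrence with h_4 = 1 and h_i = 0 for 0 ≤ i < 4:
h_5 = -1·1 + 1/2·0 + -1·0 + 1·0 + -1·0 = -1
h_6 = -1·-1 + 1/2·1 + -1·0 + 1·0 + -1·0 = 3/2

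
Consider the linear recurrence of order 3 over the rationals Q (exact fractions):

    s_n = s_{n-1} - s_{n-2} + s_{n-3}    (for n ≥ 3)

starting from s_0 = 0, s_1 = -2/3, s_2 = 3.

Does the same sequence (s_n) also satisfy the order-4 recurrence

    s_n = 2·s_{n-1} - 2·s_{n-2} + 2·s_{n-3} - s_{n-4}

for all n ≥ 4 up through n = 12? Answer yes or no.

yes

Terms s_0..s_12: 0, -2/3, 3, 11/3, 0, -2/3, 3, 11/3, 0, -2/3, 3, 11/3, 0
n=4: candidate gives 0, actual s_4 = 0 ✓
n=5: candidate gives -2/3, actual s_5 = -2/3 ✓
n=6: candidate gives 3, actual s_6 = 3 ✓
n=7: candidate gives 11/3, actual s_7 = 11/3 ✓
n=8: candidate gives 0, actual s_8 = 0 ✓
n=9: candidate gives -2/3, actual s_9 = -2/3 ✓
n=10: candidate gives 3, actual s_10 = 3 ✓
n=11: candidate gives 11/3, actual s_11 = 11/3 ✓
n=12: candidate gives 0, actual s_12 = 0 ✓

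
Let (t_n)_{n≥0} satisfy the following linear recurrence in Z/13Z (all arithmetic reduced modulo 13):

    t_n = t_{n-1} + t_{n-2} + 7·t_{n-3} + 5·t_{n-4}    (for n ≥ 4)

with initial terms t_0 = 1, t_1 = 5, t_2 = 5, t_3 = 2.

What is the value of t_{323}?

10

t_4 = 1·2 + 1·5 + 7·5 + 5·1 = 8
t_5 = 1·8 + 1·2 + 7·5 + 5·5 = 5
t_6 = 1·5 + 1·8 + 7·2 + 5·5 = 0
t_7 = 1·0 + 1·5 + 7·8 + 5·2 = 6
t_8 = 1·6 + 1·0 + 7·5 + 5·8 = 3
t_9 = 1·3 + 1·6 + 7·0 + 5·5 = 8
Continuing the recurrence:
  t_10 = 1;  t_11 = 8;  t_12 = 2;  t_13 = 5;  t_14 = 3;  t_15 = 10
  t_16 = 6;  t_17 = 10;  t_18 = 10;  t_19 = 8;  t_20 = 1;  t_21 = 12
  t_22 = 2;  t_23 = 9;  t_24 = 9;  t_25 = 1;  t_26 = 5;  t_27 = 10
  t_28 = 2;  t_29 = 0;  t_30 = 6;  t_31 = 5;  t_32 = 8;  t_33 = 3
  t_34 = 11;  t_35 = 4;  t_36 = 11;  t_37 = 3;  t_38 = 6;  t_39 = 2
  t_40 = 6;  t_41 = 0;  t_42 = 11;  t_43 = 11;  t_44 = 0;  t_45 = 10
  t_46 = 12;  t_47 = 12;  t_48 = 3;  t_49 = 6;  t_50 = 10;  t_51 = 6
  t_52 = 8;  t_53 = 10;  t_54 = 6;  t_55 = 11;  t_56 = 10;  t_57 = 9
  t_58 = 9;  t_59 = 0;  t_60 = 5;  t_61 = 9;  t_62 = 7;  t_63 = 12
  t_64 = 3;  t_65 = 5;  t_66 = 10;  t_67 = 5;  t_68 = 0;  t_69 = 9
  t_70 = 3;  t_71 = 11;  t_72 = 12;  t_73 = 11;  t_74 = 11;  t_75 = 5
  t_76 = 10;  t_77 = 4;  t_78 = 0;  t_79 = 8;  t_80 = 8;  t_81 = 10
  t_82 = 9;  t_83 = 11;  t_84 = 0;  t_85 = 7;  t_86 = 12;  t_87 = 9
  t_88 = 5;  t_89 = 3;  t_90 = 1;  t_91 = 6;  t_92 = 1;  t_93 = 3
  t_94 = 12;  t_95 = 0;  t_96 = 12;  t_97 = 7;  t_98 = 1;  t_99 = 1
  t_100 = 7;  t_101 = 11;  t_102 = 4;  t_103 = 4;  t_104 = 3;  t_105 = 12
  t_106 = 11;  t_107 = 12;  t_108 = 5;  t_109 = 11;  t_110 = 12;  t_111 = 1
  t_112 = 11;  t_113 = 8;  t_114 = 8;  t_115 = 7;  t_116 = 9;  t_117 = 8
  t_118 = 2;  t_119 = 4;  t_120 = 3;  t_121 = 9;  t_122 = 11;  t_123 = 9
  t_124 = 7;  t_125 = 8;  t_126 = 3;  t_127 = 1;  t_128 = 4;  t_129 = 1
  t_130 = 1;  t_131 = 9;  t_132 = 11;  t_133 = 6;  t_134 = 7;  t_135 = 5
  t_136 = 5;  t_137 = 11;  t_138 = 8;  t_139 = 1;  t_140 = 7;  t_141 = 2
  t_142 = 4;  t_143 = 8;  t_144 = 9;  t_145 = 3;  t_146 = 10;  t_147 = 12
  t_148 = 10;  t_149 = 3;  t_150 = 4;  t_151 = 7;  t_152 = 4;  t_153 = 2
  t_154 = 10;  t_155 = 10;  t_156 = 2;  t_157 = 1;  t_158 = 6;  t_159 = 6
  t_160 = 3;  t_161 = 4;  t_162 = 1;  t_163 = 4;  t_164 = 9;  t_165 = 1
  t_166 = 4;  t_167 = 10;  t_168 = 1;  t_169 = 5;  t_170 = 5;  t_171 = 2
  t_172 = 8;  t_173 = 5;  t_174 = 0;  t_175 = 6;  t_176 = 3;  t_177 = 8
  t_178 = 1;  t_179 = 8;  t_180 = 2;  t_181 = 5;  t_182 = 3;  t_183 = 10
  t_184 = 6;  t_185 = 10;  t_186 = 10;  t_187 = 8;  t_188 = 1;  t_189 = 12
  t_190 = 2;  t_191 = 9;  t_192 = 9;  t_193 = 1;  t_194 = 5;  t_195 = 10
  t_196 = 2;  t_197 = 0;  t_198 = 6;  t_199 = 5;  t_200 = 8;  t_201 = 3
  t_202 = 11;  t_203 = 4;  t_204 = 11;  t_205 = 3;  t_206 = 6;  t_207 = 2
  t_208 = 6;  t_209 = 0;  t_210 = 11;  t_211 = 11;  t_212 = 0;  t_213 = 10
  t_214 = 12;  t_215 = 12;  t_216 = 3;  t_217 = 6;  t_218 = 10;  t_219 = 6
  t_220 = 8;  t_221 = 10;  t_222 = 6;  t_223 = 11;  t_224 = 10;  t_225 = 9
  t_226 = 9;  t_227 = 0;  t_228 = 5;  t_229 = 9;  t_230 = 7;  t_231 = 12
  t_232 = 3;  t_233 = 5;  t_234 = 10;  t_235 = 5;  t_236 = 0;  t_237 = 9
  t_238 = 3;  t_239 = 11;  t_240 = 12;  t_241 = 11;  t_242 = 11;  t_243 = 5
  t_244 = 10;  t_245 = 4;  t_246 = 0;  t_247 = 8;  t_248 = 8;  t_249 = 10
  t_250 = 9;  t_251 = 11;  t_252 = 0;  t_253 = 7;  t_254 = 12;  t_255 = 9
  t_256 = 5;  t_257 = 3;  t_258 = 1;  t_259 = 6;  t_260 = 1;  t_261 = 3
  t_262 = 12;  t_263 = 0;  t_264 = 12;  t_265 = 7;  t_266 = 1;  t_267 = 1
  t_268 = 7;  t_269 = 11;  t_270 = 4;  t_271 = 4;  t_272 = 3;  t_273 = 12
  t_274 = 11;  t_275 = 12;  t_276 = 5;  t_277 = 11;  t_278 = 12;  t_279 = 1
  t_280 = 11;  t_281 = 8;  t_282 = 8;  t_283 = 7;  t_284 = 9;  t_285 = 8
  t_286 = 2;  t_287 = 4;  t_288 = 3;  t_289 = 9;  t_290 = 11;  t_291 = 9
  t_292 = 7;  t_293 = 8;  t_294 = 3;  t_295 = 1;  t_296 = 4;  t_297 = 1
  t_298 = 1;  t_299 = 9;  t_300 = 11;  t_301 = 6;  t_302 = 7;  t_303 = 5
  t_304 = 5;  t_305 = 11;  t_306 = 8;  t_307 = 1;  t_308 = 7;  t_309 = 2
  t_310 = 4;  t_311 = 8;  t_312 = 9;  t_313 = 3;  t_314 = 10;  t_315 = 12
  t_316 = 10;  t_317 = 3;  t_318 = 4;  t_319 = 7;  t_320 = 4;  t_321 = 2
t_322 = 1·2 + 1·4 + 7·7 + 5·4 = 10
t_323 = 1·10 + 1·2 + 7·4 + 5·7 = 10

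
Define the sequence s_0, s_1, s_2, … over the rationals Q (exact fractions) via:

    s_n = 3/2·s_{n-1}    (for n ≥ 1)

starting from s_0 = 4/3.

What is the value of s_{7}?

s_1 = 3/2·4/3 = 2
s_2 = 3/2·2 = 3
s_3 = 3/2·3 = 9/2
s_4 = 3/2·9/2 = 27/4
s_5 = 3/2·27/4 = 81/8
s_6 = 3/2·81/8 = 243/16
s_7 = 3/2·243/16 = 729/32

729/32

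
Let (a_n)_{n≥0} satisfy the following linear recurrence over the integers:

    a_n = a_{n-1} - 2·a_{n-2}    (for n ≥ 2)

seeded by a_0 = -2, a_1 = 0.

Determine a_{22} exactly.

a_2 = 1·0 + -2·-2 = 4
a_3 = 1·4 + -2·0 = 4
a_4 = 1·4 + -2·4 = -4
a_5 = 1·-4 + -2·4 = -12
a_6 = 1·-12 + -2·-4 = -4
a_7 = 1·-4 + -2·-12 = 20
a_8 = 1·20 + -2·-4 = 28
a_9 = 1·28 + -2·20 = -12
a_10 = 1·-12 + -2·28 = -68
a_11 = 1·-68 + -2·-12 = -44
a_12 = 1·-44 + -2·-68 = 92
a_13 = 1·92 + -2·-44 = 180
a_14 = 1·180 + -2·92 = -4
a_15 = 1·-4 + -2·180 = -364
a_16 = 1·-364 + -2·-4 = -356
a_17 = 1·-356 + -2·-364 = 372
a_18 = 1·372 + -2·-356 = 1084
a_19 = 1·1084 + -2·372 = 340
a_20 = 1·340 + -2·1084 = -1828
a_21 = 1·-1828 + -2·340 = -2508
a_22 = 1·-2508 + -2·-1828 = 1148

1148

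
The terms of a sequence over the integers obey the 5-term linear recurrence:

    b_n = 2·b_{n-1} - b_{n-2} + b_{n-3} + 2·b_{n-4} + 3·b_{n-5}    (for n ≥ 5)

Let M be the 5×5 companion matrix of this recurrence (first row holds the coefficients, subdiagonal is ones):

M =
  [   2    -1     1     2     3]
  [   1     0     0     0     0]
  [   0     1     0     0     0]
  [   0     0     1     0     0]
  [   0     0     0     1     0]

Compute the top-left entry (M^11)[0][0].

(M^11)[0][0] is the top entry after applying M 11 times to the unit state (1, 0, 0, 0, 0). Equivalently it is h_{15} for the auxiliary sequence (h_n) obeying the same recurrence with h_4 = 1 and h_i = 0 for 0 ≤ i < 4:
h_5 = 2·1 + -1·0 + 1·0 + 2·0 + 3·0 = 2
h_6 = 2·2 + -1·1 + 1·0 + 2·0 + 3·0 = 3
h_7 = 2·3 + -1·2 + 1·1 + 2·0 + 3·0 = 5
h_8 = 2·5 + -1·3 + 1·2 + 2·1 + 3·0 = 11
h_9 = 2·11 + -1·5 + 1·3 + 2·2 + 3·1 = 27
h_10 = 2·27 + -1·11 + 1·5 + 2·3 + 3·2 = 60
h_11 = 2·60 + -1·27 + 1·11 + 2·5 + 3·3 = 123
h_12 = 2·123 + -1·60 + 1·27 + 2·11 + 3·5 = 250
h_13 = 2·250 + -1·123 + 1·60 + 2·27 + 3·11 = 524
h_14 = 2·524 + -1·250 + 1·123 + 2·60 + 3·27 = 1122
h_15 = 2·1122 + -1·524 + 1·250 + 2·123 + 3·60 = 2396

2396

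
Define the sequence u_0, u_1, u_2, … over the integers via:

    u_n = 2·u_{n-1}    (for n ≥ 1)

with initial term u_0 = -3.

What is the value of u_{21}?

u_1 = 2·-3 = -6
u_2 = 2·-6 = -12
u_3 = 2·-12 = -24
u_4 = 2·-24 = -48
u_5 = 2·-48 = -96
u_6 = 2·-96 = -192
u_7 = 2·-192 = -384
u_8 = 2·-384 = -768
u_9 = 2·-768 = -1536
u_10 = 2·-1536 = -3072
u_11 = 2·-3072 = -6144
u_12 = 2·-6144 = -12288
u_13 = 2·-12288 = -24576
u_14 = 2·-24576 = -49152
u_15 = 2·-49152 = -98304
u_16 = 2·-98304 = -196608
u_17 = 2·-196608 = -393216
u_18 = 2·-393216 = -786432
u_19 = 2·-786432 = -1572864
u_20 = 2·-1572864 = -3145728
u_21 = 2·-3145728 = -6291456

-6291456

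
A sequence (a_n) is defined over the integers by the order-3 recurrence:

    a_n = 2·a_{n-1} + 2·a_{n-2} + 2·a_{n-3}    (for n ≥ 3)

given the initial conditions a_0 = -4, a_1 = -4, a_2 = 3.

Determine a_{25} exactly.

-123521419264

a_3 = 2·3 + 2·-4 + 2·-4 = -10
a_4 = 2·-10 + 2·3 + 2·-4 = -22
a_5 = 2·-22 + 2·-10 + 2·3 = -58
a_6 = 2·-58 + 2·-22 + 2·-10 = -180
a_7 = 2·-180 + 2·-58 + 2·-22 = -520
a_8 = 2·-520 + 2·-180 + 2·-58 = -1516
a_9 = 2·-1516 + 2·-520 + 2·-180 = -4432
a_10 = 2·-4432 + 2·-1516 + 2·-520 = -12936
a_11 = 2·-12936 + 2·-4432 + 2·-1516 = -37768
a_12 = 2·-37768 + 2·-12936 + 2·-4432 = -110272
a_13 = 2·-110272 + 2·-37768 + 2·-12936 = -321952
a_14 = 2·-321952 + 2·-110272 + 2·-37768 = -939984
a_15 = 2·-939984 + 2·-321952 + 2·-110272 = -2744416
a_16 = 2·-2744416 + 2·-939984 + 2·-321952 = -8012704
a_17 = 2·-8012704 + 2·-2744416 + 2·-939984 = -23394208
a_18 = 2·-23394208 + 2·-8012704 + 2·-2744416 = -68302656
a_19 = 2·-68302656 + 2·-23394208 + 2·-8012704 = -199419136
a_20 = 2·-199419136 + 2·-68302656 + 2·-23394208 = -582232000
a_21 = 2·-582232000 + 2·-199419136 + 2·-68302656 = -1699907584
a_22 = 2·-1699907584 + 2·-582232000 + 2·-199419136 = -4963117440
a_23 = 2·-4963117440 + 2·-1699907584 + 2·-582232000 = -14490514048
a_24 = 2·-14490514048 + 2·-4963117440 + 2·-1699907584 = -42307078144
a_25 = 2·-42307078144 + 2·-14490514048 + 2·-4963117440 = -123521419264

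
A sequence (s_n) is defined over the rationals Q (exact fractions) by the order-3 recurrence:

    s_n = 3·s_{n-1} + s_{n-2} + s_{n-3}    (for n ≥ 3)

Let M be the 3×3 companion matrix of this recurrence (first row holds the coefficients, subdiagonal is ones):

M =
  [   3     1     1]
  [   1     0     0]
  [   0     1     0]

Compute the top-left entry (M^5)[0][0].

389

(M^5)[0][0] is the top entry after applying M 5 times to the unit state (1, 0, 0). Equivalently it is h_{7} for the auxiliary sequence (h_n) obeying the same recurrence with h_2 = 1 and h_i = 0 for 0 ≤ i < 2:
h_3 = 3·1 + 1·0 + 1·0 = 3
h_4 = 3·3 + 1·1 + 1·0 = 10
h_5 = 3·10 + 1·3 + 1·1 = 34
h_6 = 3·34 + 1·10 + 1·3 = 115
h_7 = 3·115 + 1·34 + 1·10 = 389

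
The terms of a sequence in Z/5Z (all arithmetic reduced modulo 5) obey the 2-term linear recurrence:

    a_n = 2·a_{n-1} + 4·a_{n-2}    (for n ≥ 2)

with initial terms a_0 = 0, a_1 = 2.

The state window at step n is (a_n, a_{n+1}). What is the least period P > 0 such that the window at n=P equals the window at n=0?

5

n=0: window = (0, 2)
n=1: window = (2, 4)
n=2: window = (4, 1)
n=3: window = (1, 3)
n=4: window = (3, 0)
n=5: window = (0, 2)
window at n=5 equals window at n=0 → period = 5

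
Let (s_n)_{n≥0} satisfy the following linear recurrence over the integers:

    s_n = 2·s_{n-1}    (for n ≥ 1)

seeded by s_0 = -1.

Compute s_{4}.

-16

s_1 = 2·-1 = -2
s_2 = 2·-2 = -4
s_3 = 2·-4 = -8
s_4 = 2·-8 = -16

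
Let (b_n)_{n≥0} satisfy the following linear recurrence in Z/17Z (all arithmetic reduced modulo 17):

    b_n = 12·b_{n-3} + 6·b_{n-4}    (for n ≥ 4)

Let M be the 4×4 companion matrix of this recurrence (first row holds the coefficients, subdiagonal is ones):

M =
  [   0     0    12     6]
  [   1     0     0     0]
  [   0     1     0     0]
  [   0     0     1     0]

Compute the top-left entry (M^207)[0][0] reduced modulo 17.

1

(M^207)[0][0] is the top entry after applying M 207 times to the unit state (1, 0, 0, 0). Equivalently it is h_{210} for the auxiliary sequence (h_n) obeying the same recurrence with h_3 = 1 and h_i = 0 for 0 ≤ i < 3:
h_4 = 0·1 + 0·0 + 12·0 + 6·0 = 0
h_5 = 0·0 + 0·1 + 12·0 + 6·0 = 0
h_6 = 0·0 + 0·0 + 12·1 + 6·0 = 12
h_7 = 0·12 + 0·0 + 12·0 + 6·1 = 6
h_8 = 0·6 + 0·12 + 12·0 + 6·0 = 0
h_9 = 0·0 + 0·6 + 12·12 + 6·0 = 8
Continuing the recurrence:
  h_10 = 8;  h_11 = 2;  h_12 = 11;  h_13 = 8;  h_14 = 4;  h_15 = 8
  h_16 = 9;  h_17 = 11;  h_18 = 1;  h_19 = 3;  h_20 = 16;  h_21 = 10
  h_22 = 8;  h_23 = 6;  h_24 = 12;  h_25 = 3;  h_26 = 1;  h_27 = 10
  h_28 = 6;  h_29 = 13;  h_30 = 7;  h_31 = 13;  h_32 = 5;  h_33 = 9
  h_34 = 11;  h_35 = 2;  h_36 = 2;  h_37 = 16;  h_38 = 5;  h_39 = 2
  h_40 = 0;  h_41 = 3;  h_42 = 3;  h_43 = 12;  h_44 = 2;  h_45 = 3
  h_46 = 9;  h_47 = 11;  h_48 = 14;  h_49 = 7;  h_50 = 16;  h_51 = 13
  h_52 = 15;  h_53 = 13;  h_54 = 14;  h_55 = 3;  h_56 = 8;  h_57 = 8
  h_58 = 1;  h_59 = 12;  h_60 = 8;  h_61 = 9;  h_62 = 14;  h_63 = 15
  h_64 = 3;  h_65 = 1;  h_66 = 9;  h_67 = 7;  h_68 = 13;  h_69 = 12
  h_70 = 2;  h_71 = 11;  h_72 = 1;  h_73 = 11;  h_74 = 8;  h_75 = 10
  h_76 = 2;  h_77 = 9;  h_78 = 15;  h_79 = 16;  h_80 = 1;  h_81 = 13
  h_82 = 10;  h_83 = 6;  h_84 = 9;  h_85 = 11;  h_86 = 13;  h_87 = 8
  h_88 = 16;  h_89 = 1;  h_90 = 4;  h_91 = 2;  h_92 = 6;  h_93 = 3
  h_94 = 14;  h_95 = 16;  h_96 = 4;  h_97 = 16;  h_98 = 4;  h_99 = 8
  h_100 = 12;  h_101 = 8;  h_102 = 1;  h_103 = 5;  h_104 = 15;  h_105 = 9
  h_106 = 15;  h_107 = 6;  h_108 = 11;  h_109 = 13;  h_110 = 9;  h_111 = 15
  h_112 = 1;  h_113 = 16;  h_114 = 13;  h_115 = 0;  h_116 = 11;  h_117 = 14
  h_118 = 10;  h_119 = 13;  h_120 = 13;  h_121 = 0;  h_122 = 12;  h_123 = 13
  h_124 = 10;  h_125 = 8;  h_126 = 7;  h_127 = 11;  h_128 = 3;  h_129 = 13
  h_130 = 4;  h_131 = 0;  h_132 = 4;  h_133 = 7;  h_134 = 7;  h_135 = 14
  h_136 = 6;  h_137 = 7;  h_138 = 6;  h_139 = 3;  h_140 = 1;  h_141 = 12
  h_142 = 4;  h_143 = 13;  h_144 = 14;  h_145 = 1;  h_146 = 10;  h_147 = 8
  h_148 = 11;  h_149 = 7;  h_150 = 3;  h_151 = 10;  h_152 = 14;  h_153 = 10
  h_154 = 2;  h_155 = 7;  h_156 = 0;  h_157 = 16;  h_158 = 11;  h_159 = 8
  h_160 = 5;  h_161 = 7;  h_162 = 9;  h_163 = 6;  h_164 = 12;  h_165 = 14
  h_166 = 7;  h_167 = 10;  h_168 = 2;  h_169 = 15;  h_170 = 9;  h_171 = 16
  h_172 = 5;  h_173 = 11;  h_174 = 8;  h_175 = 3;  h_176 = 9;  h_177 = 9
  h_178 = 16;  h_179 = 7;  h_180 = 9;  h_181 = 8;  h_182 = 10;  h_183 = 14
  h_184 = 14;  h_185 = 15;  h_186 = 7;  h_187 = 14;  h_188 = 9;  h_189 = 4
  h_190 = 6;  h_191 = 5;  h_192 = 0;  h_193 = 11;  h_194 = 11;  h_195 = 13
  h_196 = 13;  h_197 = 11;  h_198 = 1;  h_199 = 13;  h_200 = 6;  h_201 = 10
  h_202 = 9;  h_203 = 14;  h_204 = 3;  h_205 = 15;  h_206 = 1;  h_207 = 1
  h_208 = 11
h_209 = 0·11 + 0·1 + 12·1 + 6·15 = 0
h_210 = 0·0 + 0·11 + 12·1 + 6·1 = 1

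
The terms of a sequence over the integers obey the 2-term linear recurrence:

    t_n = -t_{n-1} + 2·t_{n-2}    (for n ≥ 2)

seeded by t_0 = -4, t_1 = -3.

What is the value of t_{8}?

t_2 = -1·-3 + 2·-4 = -5
t_3 = -1·-5 + 2·-3 = -1
t_4 = -1·-1 + 2·-5 = -9
t_5 = -1·-9 + 2·-1 = 7
t_6 = -1·7 + 2·-9 = -25
t_7 = -1·-25 + 2·7 = 39
t_8 = -1·39 + 2·-25 = -89

-89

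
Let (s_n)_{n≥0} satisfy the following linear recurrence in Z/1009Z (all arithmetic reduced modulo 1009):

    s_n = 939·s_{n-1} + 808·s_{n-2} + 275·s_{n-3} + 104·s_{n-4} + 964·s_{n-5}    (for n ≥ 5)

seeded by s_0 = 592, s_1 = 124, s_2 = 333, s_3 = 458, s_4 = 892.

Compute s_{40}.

s_5 = 939·892 + 808·458 + 275·333 + 104·124 + 964·592 = 17
s_6 = 939·17 + 808·892 + 275·458 + 104·333 + 964·124 = 754
s_7 = 939·754 + 808·17 + 275·892 + 104·458 + 964·333 = 779
s_8 = 939·779 + 808·754 + 275·17 + 104·892 + 964·458 = 910
s_9 = 939·910 + 808·779 + 275·754 + 104·17 + 964·892 = 158
s_10 = 939·158 + 808·910 + 275·779 + 104·754 + 964·17 = 33
s_11 = 939·33 + 808·158 + 275·910 + 104·779 + 964·754 = 928
s_12 = 939·928 + 808·33 + 275·158 + 104·910 + 964·779 = 163
s_13 = 939·163 + 808·928 + 275·33 + 104·158 + 964·910 = 527
s_14 = 939·527 + 808·163 + 275·928 + 104·33 + 964·158 = 249
s_15 = 939·249 + 808·527 + 275·163 + 104·928 + 964·33 = 351
s_16 = 939·351 + 808·249 + 275·527 + 104·163 + 964·928 = 93
s_17 = 939·93 + 808·351 + 275·249 + 104·527 + 964·163 = 545
s_18 = 939·545 + 808·93 + 275·351 + 104·249 + 964·527 = 494
s_19 = 939·494 + 808·545 + 275·93 + 104·351 + 964·249 = 586
s_20 = 939·586 + 808·494 + 275·545 + 104·93 + 964·351 = 411
s_21 = 939·411 + 808·586 + 275·494 + 104·545 + 964·93 = 420
s_22 = 939·420 + 808·411 + 275·586 + 104·494 + 964·545 = 315
s_23 = 939·315 + 808·420 + 275·411 + 104·586 + 964·494 = 873
s_24 = 939·873 + 808·315 + 275·420 + 104·411 + 964·586 = 386
s_25 = 939·386 + 808·873 + 275·315 + 104·420 + 964·411 = 127
s_26 = 939·127 + 808·386 + 275·873 + 104·315 + 964·420 = 974
s_27 = 939·974 + 808·127 + 275·386 + 104·873 + 964·315 = 268
s_28 = 939·268 + 808·974 + 275·127 + 104·386 + 964·873 = 852
s_29 = 939·852 + 808·268 + 275·974 + 104·127 + 964·386 = 848
s_30 = 939·848 + 808·852 + 275·268 + 104·974 + 964·127 = 218
s_31 = 939·218 + 808·848 + 275·852 + 104·268 + 964·974 = 346
s_32 = 939·346 + 808·218 + 275·848 + 104·852 + 964·268 = 559
s_33 = 939·559 + 808·346 + 275·218 + 104·848 + 964·852 = 117
s_34 = 939·117 + 808·559 + 275·346 + 104·218 + 964·848 = 482
s_35 = 939·482 + 808·117 + 275·559 + 104·346 + 964·218 = 553
s_36 = 939·553 + 808·482 + 275·117 + 104·559 + 964·346 = 698
s_37 = 939·698 + 808·553 + 275·482 + 104·117 + 964·559 = 919
s_38 = 939·919 + 808·698 + 275·553 + 104·482 + 964·117 = 382
s_39 = 939·382 + 808·919 + 275·698 + 104·553 + 964·482 = 169
s_40 = 939·169 + 808·382 + 275·919 + 104·698 + 964·553 = 939

939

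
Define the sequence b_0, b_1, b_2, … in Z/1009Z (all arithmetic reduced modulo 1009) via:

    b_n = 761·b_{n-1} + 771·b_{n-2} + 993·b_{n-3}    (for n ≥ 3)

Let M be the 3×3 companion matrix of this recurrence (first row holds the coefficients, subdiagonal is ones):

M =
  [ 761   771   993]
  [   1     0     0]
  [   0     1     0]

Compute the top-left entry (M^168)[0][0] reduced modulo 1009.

0

(M^168)[0][0] is the top entry after applying M 168 times to the unit state (1, 0, 0). Equivalently it is h_{170} for the auxiliary sequence (h_n) obeying the same recurrence with h_2 = 1 and h_i = 0 for 0 ≤ i < 2:
h_3 = 761·1 + 771·0 + 993·0 = 761
h_4 = 761·761 + 771·1 + 993·0 = 726
h_5 = 761·726 + 771·761 + 993·1 = 40
h_6 = 761·40 + 771·726 + 993·761 = 862
h_7 = 761·862 + 771·40 + 993·726 = 185
h_8 = 761·185 + 771·862 + 993·40 = 574
Continuing the recurrence:
  h_9 = 617;  h_10 = 22;  h_11 = 963;  h_12 = 336;  h_13 = 925;  h_14 = 122
  h_15 = 504;  h_16 = 684;  h_17 = 65;  h_18 = 698;  h_19 = 264;  h_20 = 443
  h_21 = 783;  h_22 = 876;  h_23 = 982;  h_24 = 597;  h_25 = 749;  h_26 = 519
  h_27 = 300;  h_28 = 975;  h_29 = 367;  h_30 = 59;  h_31 = 475;  h_32 = 519
  h_33 = 463;  h_34 = 250;  h_35 = 113;  h_36 = 923;  h_37 = 524;  h_38 = 707
  h_39 = 1001;  h_40 = 900;  h_41 = 471;  h_42 = 72;  h_43 = 942;  h_44 = 16
  h_45 = 736;  h_46 = 392;  h_47 = 799;  h_48 = 485;  h_49 = 112;  h_50 = 405
  h_51 = 350;  h_52 = 674;  h_53 = 363;  h_54 = 250;  h_55 = 244;  h_56 = 305
  h_57 = 521;  h_58 = 134;  h_59 = 339;  h_60 = 816;  h_61 = 353;  h_62 = 389
  h_63 = 186;  h_64 = 938;  h_65 = 413;  h_66 = 290;  h_67 = 434;  h_68 = 378
  h_69 = 124;  h_70 = 483;  h_71 = 42;  h_72 = 789;  h_73 = 512;  h_74 = 387
  h_75 = 605;  h_76 = 903;  h_77 = 213;  h_78 = 57;  h_79 = 433;  h_80 = 758
  h_81 = 660;  h_82 = 120;  h_83 = 814;  h_84 = 159;  h_85 = 13;  h_86 = 396
  h_87 = 81;  h_88 = 482;  h_89 = 146;  h_90 = 139;  h_91 = 761;  h_92 = 861
  h_93 = 676;  h_94 = 696;  h_95 = 833;  h_96 = 372;  h_97 = 45;  h_98 = 993
  h_99 = 423;  h_100 = 93;  h_101 = 625;  h_102 = 745;  h_103 = 999;  h_104 = 826
  h_105 = 529;  h_106 = 305;  h_107 = 159;  h_108 = 594;  h_109 = 667;  h_110 = 431
  h_111 = 319;  h_112 = 357;  h_113 = 176;  h_114 = 479;  h_115 = 93;  h_116 = 369
  h_117 = 779;  h_118 = 18;  h_119 = 985;  h_120 = 303;  h_121 = 910;  h_122 = 245
  h_123 = 332;  h_124 = 180;  h_125 = 567;  h_126 = 924;  h_127 = 298;  h_128 = 821
  h_129 = 267;  h_130 = 1003;  h_131 = 481;  h_132 = 966;  h_133 = 209;  h_134 = 147
  h_135 = 255;  h_136 = 339;  h_137 = 200;  h_138 = 844;  h_139 = 4;  h_140 = 772
  h_141 = 933;  h_142 = 524;  h_143 = 900;  h_144 = 400;  h_145 = 87;  h_146 = 1003
  h_147 = 616;  h_148 = 636;  h_149 = 478;  h_150 = 734;  h_151 = 764;  h_152 = 509
  h_153 = 45;  h_154 = 770;  h_155 = 58;  h_156 = 409;  h_157 = 587;  h_158 = 332
  h_159 = 457;  h_160 = 56;  h_161 = 177;  h_162 = 40;  h_163 = 535;  h_164 = 264
  h_165 = 286;  h_166 = 958;  h_167 = 896;  h_168 = 271
h_169 = 761·271 + 771·896 + 993·958 = 862
h_170 = 761·862 + 771·271 + 993·896 = 0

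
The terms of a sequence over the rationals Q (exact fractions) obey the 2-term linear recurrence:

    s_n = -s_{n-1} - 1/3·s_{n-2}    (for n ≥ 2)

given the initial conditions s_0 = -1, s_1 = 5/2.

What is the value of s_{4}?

s_2 = -1·5/2 + -1/3·-1 = -13/6
s_3 = -1·-13/6 + -1/3·5/2 = 4/3
s_4 = -1·4/3 + -1/3·-13/6 = -11/18

-11/18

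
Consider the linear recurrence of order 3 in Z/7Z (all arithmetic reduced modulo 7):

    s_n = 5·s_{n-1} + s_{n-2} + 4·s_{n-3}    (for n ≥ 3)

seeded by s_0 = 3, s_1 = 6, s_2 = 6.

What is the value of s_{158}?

3

s_3 = 5·6 + 1·6 + 4·3 = 6
s_4 = 5·6 + 1·6 + 4·6 = 4
s_5 = 5·4 + 1·6 + 4·6 = 1
s_6 = 5·1 + 1·4 + 4·6 = 5
s_7 = 5·5 + 1·1 + 4·4 = 0
s_8 = 5·0 + 1·5 + 4·1 = 2
s_9 = 5·2 + 1·0 + 4·5 = 2
s_10 = 5·2 + 1·2 + 4·0 = 5
s_11 = 5·5 + 1·2 + 4·2 = 0
s_12 = 5·0 + 1·5 + 4·2 = 6
s_13 = 5·6 + 1·0 + 4·5 = 1
s_14 = 5·1 + 1·6 + 4·0 = 4
s_15 = 5·4 + 1·1 + 4·6 = 3
s_16 = 5·3 + 1·4 + 4·1 = 2
s_17 = 5·2 + 1·3 + 4·4 = 1
s_18 = 5·1 + 1·2 + 4·3 = 5
s_19 = 5·5 + 1·1 + 4·2 = 6
s_20 = 5·6 + 1·5 + 4·1 = 4
s_21 = 5·4 + 1·6 + 4·5 = 4
s_22 = 5·4 + 1·4 + 4·6 = 6
s_23 = 5·6 + 1·4 + 4·4 = 1
s_24 = 5·1 + 1·6 + 4·4 = 6
s_25 = 5·6 + 1·1 + 4·6 = 6
s_26 = 5·6 + 1·6 + 4·1 = 5
s_27 = 5·5 + 1·6 + 4·6 = 6
s_28 = 5·6 + 1·5 + 4·6 = 3
s_29 = 5·3 + 1·6 + 4·5 = 6
s_30 = 5·6 + 1·3 + 4·6 = 1
s_31 = 5·1 + 1·6 + 4·3 = 2
s_32 = 5·2 + 1·1 + 4·6 = 0
s_33 = 5·0 + 1·2 + 4·1 = 6
s_34 = 5·6 + 1·0 + 4·2 = 3
s_35 = 5·3 + 1·6 + 4·0 = 0
s_36 = 5·0 + 1·3 + 4·6 = 6
s_37 = 5·6 + 1·0 + 4·3 = 0
s_38 = 5·0 + 1·6 + 4·0 = 6
s_39 = 5·6 + 1·0 + 4·6 = 5
s_40 = 5·5 + 1·6 + 4·0 = 3
s_41 = 5·3 + 1·5 + 4·6 = 2
s_42 = 5·2 + 1·3 + 4·5 = 5
s_43 = 5·5 + 1·2 + 4·3 = 4
s_44 = 5·4 + 1·5 + 4·2 = 5
s_45 = 5·5 + 1·4 + 4·5 = 0
s_46 = 5·0 + 1·5 + 4·4 = 0
s_47 = 5·0 + 1·0 + 4·5 = 6
s_48 = 5·6 + 1·0 + 4·0 = 2
s_49 = 5·2 + 1·6 + 4·0 = 2
s_50 = 5·2 + 1·2 + 4·6 = 1
s_51 = 5·1 + 1·2 + 4·2 = 1
s_52 = 5·1 + 1·1 + 4·2 = 0
s_53 = 5·0 + 1·1 + 4·1 = 5
s_54 = 5·5 + 1·0 + 4·1 = 1
s_55 = 5·1 + 1·5 + 4·0 = 3
s_56 = 5·3 + 1·1 + 4·5 = 1
s_57 = 5·1 + 1·3 + 4·1 = 5
s_58 = 5·5 + 1·1 + 4·3 = 3
s_59 = 5·3 + 1·5 + 4·1 = 3
s_60 = 5·3 + 1·3 + 4·5 = 3
s_61 = 5·3 + 1·3 + 4·3 = 2
s_62 = 5·2 + 1·3 + 4·3 = 4
s_63 = 5·4 + 1·2 + 4·3 = 6
s_64 = 5·6 + 1·4 + 4·2 = 0
s_65 = 5·0 + 1·6 + 4·4 = 1
s_66 = 5·1 + 1·0 + 4·6 = 1
s_67 = 5·1 + 1·1 + 4·0 = 6
s_68 = 5·6 + 1·1 + 4·1 = 0
s_69 = 5·0 + 1·6 + 4·1 = 3
s_70 = 5·3 + 1·0 + 4·6 = 4
s_71 = 5·4 + 1·3 + 4·0 = 2
s_72 = 5·2 + 1·4 + 4·3 = 5
s_73 = 5·5 + 1·2 + 4·4 = 1
s_74 = 5·1 + 1·5 + 4·2 = 4
s_75 = 5·4 + 1·1 + 4·5 = 6
s_76 = 5·6 + 1·4 + 4·1 = 3
s_77 = 5·3 + 1·6 + 4·4 = 2
s_78 = 5·2 + 1·3 + 4·6 = 2
s_79 = 5·2 + 1·2 + 4·3 = 3
s_80 = 5·3 + 1·2 + 4·2 = 4
s_81 = 5·4 + 1·3 + 4·2 = 3
s_82 = 5·3 + 1·4 + 4·3 = 3
s_83 = 5·3 + 1·3 + 4·4 = 6
s_84 = 5·6 + 1·3 + 4·3 = 3
s_85 = 5·3 + 1·6 + 4·3 = 5
s_86 = 5·5 + 1·3 + 4·6 = 3
s_87 = 5·3 + 1·5 + 4·3 = 4
s_88 = 5·4 + 1·3 + 4·5 = 1
s_89 = 5·1 + 1·4 + 4·3 = 0
s_90 = 5·0 + 1·1 + 4·4 = 3
s_91 = 5·3 + 1·0 + 4·1 = 5
s_92 = 5·5 + 1·3 + 4·0 = 0
s_93 = 5·0 + 1·5 + 4·3 = 3
s_94 = 5·3 + 1·0 + 4·5 = 0
s_95 = 5·0 + 1·3 + 4·0 = 3
s_96 = 5·3 + 1·0 + 4·3 = 6
s_97 = 5·6 + 1·3 + 4·0 = 5
s_98 = 5·5 + 1·6 + 4·3 = 1
s_99 = 5·1 + 1·5 + 4·6 = 6
s_100 = 5·6 + 1·1 + 4·5 = 2
s_101 = 5·2 + 1·6 + 4·1 = 6
s_102 = 5·6 + 1·2 + 4·6 = 0
s_103 = 5·0 + 1·6 + 4·2 = 0
s_104 = 5·0 + 1·0 + 4·6 = 3
s_105 = 5·3 + 1·0 + 4·0 = 1
s_106 = 5·1 + 1·3 + 4·0 = 1
s_107 = 5·1 + 1·1 + 4·3 = 4
s_108 = 5·4 + 1·1 + 4·1 = 4
s_109 = 5·4 + 1·4 + 4·1 = 0
s_110 = 5·0 + 1·4 + 4·4 = 6
s_111 = 5·6 + 1·0 + 4·4 = 4
s_112 = 5·4 + 1·6 + 4·0 = 5
s_113 = 5·5 + 1·4 + 4·6 = 4
s_114 = 5·4 + 1·5 + 4·4 = 6
s_115 = 5·6 + 1·4 + 4·5 = 5
s_116 = 5·5 + 1·6 + 4·4 = 5
s_117 = 5·5 + 1·5 + 4·6 = 5
s_118 = 5·5 + 1·5 + 4·5 = 1
s_119 = 5·1 + 1·5 + 4·5 = 2
s_120 = 5·2 + 1·1 + 4·5 = 3
s_121 = 5·3 + 1·2 + 4·1 = 0
s_122 = 5·0 + 1·3 + 4·2 = 4
s_123 = 5·4 + 1·0 + 4·3 = 4
s_124 = 5·4 + 1·4 + 4·0 = 3
s_125 = 5·3 + 1·4 + 4·4 = 0
s_126 = 5·0 + 1·3 + 4·4 = 5
s_127 = 5·5 + 1·0 + 4·3 = 2
s_128 = 5·2 + 1·5 + 4·0 = 1
s_129 = 5·1 + 1·2 + 4·5 = 6
s_130 = 5·6 + 1·1 + 4·2 = 4
s_131 = 5·4 + 1·6 + 4·1 = 2
s_132 = 5·2 + 1·4 + 4·6 = 3
s_133 = 5·3 + 1·2 + 4·4 = 5
s_134 = 5·5 + 1·3 + 4·2 = 1
s_135 = 5·1 + 1·5 + 4·3 = 1
s_136 = 5·1 + 1·1 + 4·5 = 5
s_137 = 5·5 + 1·1 + 4·1 = 2
s_138 = 5·2 + 1·5 + 4·1 = 5
s_139 = 5·5 + 1·2 + 4·5 = 5
s_140 = 5·5 + 1·5 + 4·2 = 3
s_141 = 5·3 + 1·5 + 4·5 = 5
s_142 = 5·5 + 1·3 + 4·5 = 6
s_143 = 5·6 + 1·5 + 4·3 = 5
s_144 = 5·5 + 1·6 + 4·5 = 2
s_145 = 5·2 + 1·5 + 4·6 = 4
s_146 = 5·4 + 1·2 + 4·5 = 0
s_147 = 5·0 + 1·4 + 4·2 = 5
s_148 = 5·5 + 1·0 + 4·4 = 6
s_149 = 5·6 + 1·5 + 4·0 = 0
s_150 = 5·0 + 1·6 + 4·5 = 5
s_151 = 5·5 + 1·0 + 4·6 = 0
s_152 = 5·0 + 1·5 + 4·0 = 5
s_153 = 5·5 + 1·0 + 4·5 = 3
s_154 = 5·3 + 1·5 + 4·0 = 6
s_155 = 5·6 + 1·3 + 4·5 = 4
s_156 = 5·4 + 1·6 + 4·3 = 3
s_157 = 5·3 + 1·4 + 4·6 = 1
s_158 = 5·1 + 1·3 + 4·4 = 3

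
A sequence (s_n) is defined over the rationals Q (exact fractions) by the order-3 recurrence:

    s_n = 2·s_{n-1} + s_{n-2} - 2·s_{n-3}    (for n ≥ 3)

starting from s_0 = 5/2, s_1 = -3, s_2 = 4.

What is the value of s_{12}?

s_3 = 2·4 + 1·-3 + -2·5/2 = 0
s_4 = 2·0 + 1·4 + -2·-3 = 10
s_5 = 2·10 + 1·0 + -2·4 = 12
s_6 = 2·12 + 1·10 + -2·0 = 34
s_7 = 2·34 + 1·12 + -2·10 = 60
s_8 = 2·60 + 1·34 + -2·12 = 130
s_9 = 2·130 + 1·60 + -2·34 = 252
s_10 = 2·252 + 1·130 + -2·60 = 514
s_11 = 2·514 + 1·252 + -2·130 = 1020
s_12 = 2·1020 + 1·514 + -2·252 = 2050

2050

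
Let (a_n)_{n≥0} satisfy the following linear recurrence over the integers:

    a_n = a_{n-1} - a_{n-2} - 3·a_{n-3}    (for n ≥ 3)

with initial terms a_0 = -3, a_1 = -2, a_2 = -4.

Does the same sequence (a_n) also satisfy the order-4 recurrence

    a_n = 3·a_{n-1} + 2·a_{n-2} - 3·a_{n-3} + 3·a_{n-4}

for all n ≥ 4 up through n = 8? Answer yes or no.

no

Terms a_0..a_8: -3, -2, -4, 7, 17, 22, -16, -89, -139
n=4: candidate gives 10, actual a_4 = 17 ✗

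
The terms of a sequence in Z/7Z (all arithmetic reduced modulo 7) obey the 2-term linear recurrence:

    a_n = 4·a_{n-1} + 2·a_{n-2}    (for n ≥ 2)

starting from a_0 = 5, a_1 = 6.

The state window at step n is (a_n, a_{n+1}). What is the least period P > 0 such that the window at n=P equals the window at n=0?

48

n=0: window = (5, 6)
n=1: window = (6, 6)
n=2: window = (6, 1)
n=3: window = (1, 2)
n=4: window = (2, 3)
n=5: window = (3, 2)
n=6: window = (2, 0)
n=7: window = (0, 4)
n=8: window = (4, 2)
n=9: window = (2, 2)
n=10: window = (2, 5)
n=11: window = (5, 3)
n=12: window = (3, 1)
n=13: window = (1, 3)
n=14: window = (3, 0)
n=15: window = (0, 6)
n=16: window = (6, 3)
n=17: window = (3, 3)
n=18: window = (3, 4)
n=19: window = (4, 1)
n=20: window = (1, 5)
n=21: window = (5, 1)
n=22: window = (1, 0)
n=23: window = (0, 2)
n=24: window = (2, 1)
n=25: window = (1, 1)
n=26: window = (1, 6)
n=27: window = (6, 5)
n=28: window = (5, 4)
n=29: window = (4, 5)
n=30: window = (5, 0)
n=31: window = (0, 3)
n=32: window = (3, 5)
n=33: window = (5, 5)
n=34: window = (5, 2)
n=35: window = (2, 4)
n=36: window = (4, 6)
n=37: window = (6, 4)
n=38: window = (4, 0)
n=39: window = (0, 1)
n=40: window = (1, 4)
…
n=46: window = (6, 0)
n=47: window = (0, 5)
n=48: window = (5, 6)
window at n=48 equals window at n=0 → period = 48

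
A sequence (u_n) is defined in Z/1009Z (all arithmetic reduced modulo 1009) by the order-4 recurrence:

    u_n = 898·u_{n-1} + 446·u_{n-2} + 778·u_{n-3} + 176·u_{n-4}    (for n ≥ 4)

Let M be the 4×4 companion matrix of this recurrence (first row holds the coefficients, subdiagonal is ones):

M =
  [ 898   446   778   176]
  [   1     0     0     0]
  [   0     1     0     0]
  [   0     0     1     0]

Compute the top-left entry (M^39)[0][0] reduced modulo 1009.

259

(M^39)[0][0] is the top entry after applying M 39 times to the unit state (1, 0, 0, 0). Equivalently it is h_{42} for the auxiliary sequence (h_n) obeying the same recurrence with h_3 = 1 and h_i = 0 for 0 ≤ i < 3:
h_4 = 898·1 + 446·0 + 778·0 + 176·0 = 898
h_5 = 898·898 + 446·1 + 778·0 + 176·0 = 659
h_6 = 898·659 + 446·898 + 778·1 + 176·0 = 212
h_7 = 898·212 + 446·659 + 778·898 + 176·1 = 562
h_8 = 898·562 + 446·212 + 778·659 + 176·898 = 656
h_9 = 898·656 + 446·562 + 778·212 + 176·659 = 670
h_10 = 898·670 + 446·656 + 778·562 + 176·212 = 580
h_11 = 898·580 + 446·670 + 778·656 + 176·562 = 196
h_12 = 898·196 + 446·580 + 778·670 + 176·656 = 855
h_13 = 898·855 + 446·196 + 778·580 + 176·670 = 667
h_14 = 898·667 + 446·855 + 778·196 + 176·580 = 857
h_15 = 898·857 + 446·667 + 778·855 + 176·196 = 1004
h_16 = 898·1004 + 446·857 + 778·667 + 176·855 = 805
h_17 = 898·805 + 446·1004 + 778·857 + 176·667 = 379
h_18 = 898·379 + 446·805 + 778·1004 + 176·857 = 772
h_19 = 898·772 + 446·379 + 778·805 + 176·1004 = 434
h_20 = 898·434 + 446·772 + 778·379 + 176·805 = 146
h_21 = 898·146 + 446·434 + 778·772 + 176·379 = 145
h_22 = 898·145 + 446·146 + 778·434 + 176·772 = 892
h_23 = 898·892 + 446·145 + 778·146 + 176·434 = 244
h_24 = 898·244 + 446·892 + 778·145 + 176·146 = 718
h_25 = 898·718 + 446·244 + 778·892 + 176·145 = 953
h_26 = 898·953 + 446·718 + 778·244 + 176·892 = 265
h_27 = 898·265 + 446·953 + 778·718 + 176·244 = 279
h_28 = 898·279 + 446·265 + 778·953 + 176·718 = 509
h_29 = 898·509 + 446·279 + 778·265 + 176·953 = 900
h_30 = 898·900 + 446·509 + 778·279 + 176·265 = 333
h_31 = 898·333 + 446·900 + 778·509 + 176·279 = 325
h_32 = 898·325 + 446·333 + 778·900 + 176·509 = 181
h_33 = 898·181 + 446·325 + 778·333 + 176·900 = 500
h_34 = 898·500 + 446·181 + 778·325 + 176·333 = 687
h_35 = 898·687 + 446·500 + 778·181 + 176·325 = 692
h_36 = 898·692 + 446·687 + 778·500 + 176·181 = 650
h_37 = 898·650 + 446·692 + 778·687 + 176·500 = 309
h_38 = 898·309 + 446·650 + 778·692 + 176·687 = 735
h_39 = 898·735 + 446·309 + 778·650 + 176·692 = 628
h_40 = 898·628 + 446·735 + 778·309 + 176·650 = 441
h_41 = 898·441 + 446·628 + 778·735 + 176·309 = 710
h_42 = 898·710 + 446·441 + 778·628 + 176·735 = 259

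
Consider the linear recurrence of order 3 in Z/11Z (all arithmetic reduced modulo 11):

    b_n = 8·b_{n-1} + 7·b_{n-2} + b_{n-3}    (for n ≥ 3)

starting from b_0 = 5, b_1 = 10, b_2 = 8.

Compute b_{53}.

b_3 = 8·8 + 7·10 + 1·5 = 7
b_4 = 8·7 + 7·8 + 1·10 = 1
b_5 = 8·1 + 7·7 + 1·8 = 10
b_6 = 8·10 + 7·1 + 1·7 = 6
b_7 = 8·6 + 7·10 + 1·1 = 9
b_8 = 8·9 + 7·6 + 1·10 = 3
b_9 = 8·3 + 7·9 + 1·6 = 5
b_10 = 8·5 + 7·3 + 1·9 = 4
b_11 = 8·4 + 7·5 + 1·3 = 4
b_12 = 8·4 + 7·4 + 1·5 = 10
b_13 = 8·10 + 7·4 + 1·4 = 2
b_14 = 8·2 + 7·10 + 1·4 = 2
b_15 = 8·2 + 7·2 + 1·10 = 7
b_16 = 8·7 + 7·2 + 1·2 = 6
b_17 = 8·6 + 7·7 + 1·2 = 0
b_18 = 8·0 + 7·6 + 1·7 = 5
b_19 = 8·5 + 7·0 + 1·6 = 2
b_20 = 8·2 + 7·5 + 1·0 = 7
b_21 = 8·7 + 7·2 + 1·5 = 9
b_22 = 8·9 + 7·7 + 1·2 = 2
b_23 = 8·2 + 7·9 + 1·7 = 9
b_24 = 8·9 + 7·2 + 1·9 = 7
b_25 = 8·7 + 7·9 + 1·2 = 0
b_26 = 8·0 + 7·7 + 1·9 = 3
b_27 = 8·3 + 7·0 + 1·7 = 9
b_28 = 8·9 + 7·3 + 1·0 = 5
b_29 = 8·5 + 7·9 + 1·3 = 7
b_30 = 8·7 + 7·5 + 1·9 = 1
b_31 = 8·1 + 7·7 + 1·5 = 7
b_32 = 8·7 + 7·1 + 1·7 = 4
b_33 = 8·4 + 7·7 + 1·1 = 5
b_34 = 8·5 + 7·4 + 1·7 = 9
b_35 = 8·9 + 7·5 + 1·4 = 1
b_36 = 8·1 + 7·9 + 1·5 = 10
b_37 = 8·10 + 7·1 + 1·9 = 8
b_38 = 8·8 + 7·10 + 1·1 = 3
b_39 = 8·3 + 7·8 + 1·10 = 2
b_40 = 8·2 + 7·3 + 1·8 = 1
b_41 = 8·1 + 7·2 + 1·3 = 3
b_42 = 8·3 + 7·1 + 1·2 = 0
b_43 = 8·0 + 7·3 + 1·1 = 0
b_44 = 8·0 + 7·0 + 1·3 = 3
b_45 = 8·3 + 7·0 + 1·0 = 2
b_46 = 8·2 + 7·3 + 1·0 = 4
b_47 = 8·4 + 7·2 + 1·3 = 5
b_48 = 8·5 + 7·4 + 1·2 = 4
b_49 = 8·4 + 7·5 + 1·4 = 5
b_50 = 8·5 + 7·4 + 1·5 = 7
b_51 = 8·7 + 7·5 + 1·4 = 7
b_52 = 8·7 + 7·7 + 1·5 = 0
b_53 = 8·0 + 7·7 + 1·7 = 1

1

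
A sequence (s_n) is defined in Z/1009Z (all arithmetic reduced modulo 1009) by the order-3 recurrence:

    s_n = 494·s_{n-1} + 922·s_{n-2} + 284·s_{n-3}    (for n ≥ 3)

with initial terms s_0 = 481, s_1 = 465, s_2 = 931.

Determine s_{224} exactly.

s_3 = 494·931 + 922·465 + 284·481 = 104
s_4 = 494·104 + 922·931 + 284·465 = 530
s_5 = 494·530 + 922·104 + 284·931 = 568
s_6 = 494·568 + 922·530 + 284·104 = 669
s_7 = 494·669 + 922·568 + 284·530 = 747
s_8 = 494·747 + 922·669 + 284·568 = 924
Continuing the recurrence:
  s_9 = 279;  s_10 = 183;  s_11 = 620;  s_12 = 301;  s_13 = 421;  s_14 = 681
  s_15 = 842;  s_16 = 17;  s_17 = 405;  s_18 = 822;  s_19 = 313;  s_20 = 364
  s_21 = 595;  s_22 = 22;  s_23 = 930;  s_24 = 906;  s_25 = 581;  s_26 = 100
  s_27 = 880;  s_28 = 759;  s_29 = 879;  s_30 = 605;  s_31 = 47;  s_32 = 257
  s_33 = 61;  s_34 = 943;  s_35 = 771;  s_36 = 340;  s_37 = 410;  s_38 = 432
  s_39 = 859;  s_40 = 720;  s_41 = 35;  s_42 = 842;  s_43 = 884;  s_44 = 52
  s_45 = 234;  s_46 = 906;  s_47 = 32;  s_48 = 415;  s_49 = 435;  s_50 = 199
  s_51 = 737;  s_52 = 111;  s_53 = 817;  s_54 = 876;  s_55 = 688;  s_56 = 269
  s_57 = 952;  s_58 = 553;  s_59 = 378;  s_60 = 344;  s_61 = 483;  s_62 = 209
  s_63 = 508;  s_64 = 647;  s_65 = 799;  s_66 = 387;  s_67 = 695;  s_68 = 798
  s_69 = 704;  s_70 = 491;  s_71 = 302;  s_72 = 680;  s_73 = 85;  s_74 = 995
  s_75 = 216;  s_76 = 892;  s_77 = 154;  s_78 = 285;  s_79 = 327;  s_80 = 877
  s_81 = 400;  s_82 = 261;  s_83 = 142;  s_84 = 610;  s_85 = 879;  s_86 = 731
  s_87 = 804;  s_88 = 13;  s_89 = 800;  s_90 = 861;  s_91 = 222;  s_92 = 630
  s_93 = 651;  s_94 = 898;  s_95 = 855;  s_96 = 412;  s_97 = 755;  s_98 = 780
  s_99 = 755;  s_100 = 904;  s_101 = 38;  s_102 = 167;  s_103 = 940;  s_104 = 519
  s_105 = 54;  s_106 = 269;  s_107 = 127;  s_108 = 185;  s_109 = 342;  s_110 = 238
  s_111 = 107;  s_112 = 128;  s_113 = 435;  s_114 = 54;  s_115 = 967;  s_116 = 221
  s_117 = 21;  s_118 = 408;  s_119 = 149;  s_120 = 687;  s_121 = 345;  s_122 = 618
  s_123 = 191;  s_124 = 335;  s_125 = 496;  s_126 = 720;  s_127 = 32;  s_128 = 195
  s_129 = 371;  s_130 = 840;  s_131 = 157;  s_132 = 870;  s_133 = 849;  s_134 = 848
  s_135 = 855;  s_136 = 454;  s_137 = 240;  s_138 = 11;  s_139 = 482;  s_140 = 593
  s_141 = 873;  s_142 = 960;  s_143 = 652;  s_144 = 162;  s_145 = 307;  s_146 = 861
  s_147 = 673;  s_148 = 674;  s_149 = 303;  s_150 = 665;  s_151 = 164;  s_152 = 241
  s_153 = 27;  s_154 = 605;  s_155 = 716;  s_156 = 992;  s_157 = 230;  s_158 = 608
  s_159 = 57;  s_160 = 222;  s_161 = 915;  s_162 = 888;  s_163 = 353;  s_164 = 809
  s_165 = 592;  s_166 = 446;  s_167 = 21;  s_168 = 458;  s_169 = 966;  s_170 = 371
  s_171 = 261;  s_172 = 698;  s_173 = 662;  s_174 = 393;  s_175 = 801;  s_176 = 615
  s_177 = 657;  s_178 = 91;  s_179 = 6;  s_180 = 15;  s_181 = 444;  s_182 = 782
  s_183 = 808;  s_184 = 137;  s_185 = 517;  s_186 = 739;  s_187 = 800;  s_188 = 478
  s_189 = 51;  s_190 = 936;  s_191 = 407;  s_192 = 922;  s_193 = 772;  s_194 = 25
  s_195 = 189;  s_196 = 676;  s_197 = 712;  s_198 = 505;  s_199 = 126;  s_200 = 555
  s_201 = 1;  s_202 = 101;  s_203 = 582;  s_204 = 521;  s_205 = 327;  s_206 = 997
  s_207 = 579;  s_208 = 554;  s_209 = 942;  s_210 = 402;  s_211 = 531;  s_212 = 458
  s_213 = 604;  s_214 = 689;  s_215 = 164;  s_216 = 899;  s_217 = 943;  s_218 = 335
  s_219 = 750;  s_220 = 740;  s_221 = 931;  s_222 = 107
s_223 = 494·107 + 922·931 + 284·740 = 401
s_224 = 494·401 + 922·107 + 284·931 = 148

148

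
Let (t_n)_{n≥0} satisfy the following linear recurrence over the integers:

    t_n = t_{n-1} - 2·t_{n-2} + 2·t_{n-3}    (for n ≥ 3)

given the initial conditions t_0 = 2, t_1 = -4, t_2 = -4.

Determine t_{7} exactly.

t_3 = 1·-4 + -2·-4 + 2·2 = 8
t_4 = 1·8 + -2·-4 + 2·-4 = 8
t_5 = 1·8 + -2·8 + 2·-4 = -16
t_6 = 1·-16 + -2·8 + 2·8 = -16
t_7 = 1·-16 + -2·-16 + 2·8 = 32

32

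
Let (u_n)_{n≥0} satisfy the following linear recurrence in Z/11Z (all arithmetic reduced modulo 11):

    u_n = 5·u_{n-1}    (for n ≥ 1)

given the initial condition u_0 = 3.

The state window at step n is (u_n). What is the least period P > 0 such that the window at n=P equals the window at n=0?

n=0: window = (3)
n=1: window = (4)
n=2: window = (9)
n=3: window = (1)
n=4: window = (5)
n=5: window = (3)
window at n=5 equals window at n=0 → period = 5

5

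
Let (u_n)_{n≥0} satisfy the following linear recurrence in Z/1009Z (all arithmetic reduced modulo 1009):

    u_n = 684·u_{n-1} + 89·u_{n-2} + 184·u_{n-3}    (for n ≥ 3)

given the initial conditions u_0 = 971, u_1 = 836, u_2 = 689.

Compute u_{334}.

317

u_3 = 684·689 + 89·836 + 184·971 = 891
u_4 = 684·891 + 89·689 + 184·836 = 236
u_5 = 684·236 + 89·891 + 184·689 = 223
u_6 = 684·223 + 89·236 + 184·891 = 474
u_7 = 684·474 + 89·223 + 184·236 = 31
u_8 = 684·31 + 89·474 + 184·223 = 495
Continuing the recurrence:
  u_9 = 739;  u_10 = 285;  u_11 = 659;  u_12 = 643;  u_13 = 998;  u_14 = 438
  u_15 = 208;  u_16 = 637;  u_17 = 42;  u_18 = 595;  u_19 = 219;  u_20 = 607
  u_21 = 308;  u_22 = 273;  u_23 = 934;  u_24 = 408;  u_25 = 758;  u_26 = 160
  u_27 = 733;  u_28 = 243;  u_29 = 567;  u_30 = 476;  u_31 = 6;  u_32 = 455
  u_33 = 783;  u_34 = 23;  u_35 = 636;  u_36 = 968;  u_37 = 504;  u_38 = 25
  u_39 = 935;  u_40 = 958;  u_41 = 463;  u_42 = 882;  u_43 = 450;  u_44 = 287
  u_45 = 91;  u_46 = 66;  u_47 = 106;  u_48 = 276;  u_49 = 490;  u_50 = 853
  u_51 = 807;  u_52 = 666;  u_53 = 217;  u_54 = 13;  u_55 = 408;  u_56 = 304
  u_57 = 444;  u_58 = 206;  u_59 = 250;  u_60 = 618;  u_61 = 564;  u_62 = 440
  u_63 = 728;  u_64 = 173;  u_65 = 735;  u_66 = 275;  u_67 = 809;  u_68 = 717
  u_69 = 566;  u_70 = 467;  u_71 = 257;  u_72 = 633;  u_73 = 949;  u_74 = 27
  u_75 = 448;  u_76 = 140;  u_77 = 349;  u_78 = 638;  u_79 = 821;  u_80 = 478
  u_81 = 805;  u_82 = 593;  u_83 = 169;  u_84 = 676;  u_85 = 308;  u_86 = 241
  u_87 = 823;  u_88 = 338;  u_89 = 678;  u_90 = 515;  u_91 = 564;  u_92 = 404
  u_93 = 539;  u_94 = 881;  u_95 = 449;  u_96 = 381;  u_97 = 547;  u_98 = 299
  u_99 = 423;  u_100 = 883;  u_101 = 425;  u_102 = 132;  u_103 = 1002;  u_104 = 404
  u_105 = 328;  u_106 = 716;  u_107 = 989;  u_108 = 415;  u_109 = 134;  u_110 = 804
  u_111 = 534;  u_112 = 355;  u_113 = 376;  u_114 = 588;  u_115 = 512;  u_116 = 521
  u_117 = 579;  u_118 = 834;  u_119 = 452;  u_120 = 565;  u_121 = 978;  u_122 = 250
  u_123 = 780;  u_124 = 161;  u_125 = 537;  u_126 = 477;  u_127 = 85;  u_128 = 628
  u_129 = 205;  u_130 = 871;  u_131 = 54;  u_132 = 825;  u_133 = 872;  u_134 = 752
  u_135 = 143;  u_136 = 290;  u_137 = 341;  u_138 = 828;  u_139 = 265;  u_140 = 870
  u_141 = 141;  u_142 = 654;  u_143 = 439;  u_144 = 1006;  u_145 = 960;  u_146 = 579
  u_147 = 640;  u_148 = 1000;  u_149 = 945;  u_150 = 535;  u_151 = 393;  u_152 = 942
  u_153 = 815;  u_154 = 247;  u_155 = 112;  u_156 = 337;  u_157 = 377;  u_158 = 724
  u_159 = 512;  u_160 = 701;  u_161 = 400;  u_162 = 363;  u_163 = 195;  u_164 = 154
  u_165 = 800;  u_166 = 467;  u_167 = 229;  u_168 = 321;  u_169 = 975;  u_170 = 26
  u_171 = 165;  u_172 = 955;  u_173 = 695;  u_174 = 470;  u_175 = 69;  u_176 = 980
  u_177 = 137;  u_178 = 905;  u_179 = 297;  u_180 = 147;  u_181 = 891;  u_182 = 136
  u_183 = 598;  u_184 = 869;  u_185 = 648;  u_186 = 989;  u_187 = 70;  u_188 = 865
  u_189 = 918;  u_190 = 378;  u_191 = 968;  u_192 = 962;  u_193 = 458;  u_194 = 863
  u_195 = 862;  u_196 = 1000;  u_197 = 311;  u_198 = 228;  u_199 = 355;  u_200 = 483
  u_201 = 319;  u_202 = 596;  u_203 = 247;  u_204 = 186;  u_205 = 567;  u_206 = 825
  u_207 = 200;  u_208 = 754;  u_209 = 225;  u_210 = 511;  u_211 = 758;  u_212 = 960
  u_213 = 836;  u_214 = 635;  u_215 = 273;  u_216 = 534;  u_217 = 884;  u_218 = 150
  u_219 = 39;  u_220 = 882;  u_221 = 707;  u_222 = 186;  u_223 = 294;  u_224 = 642
  u_225 = 63;  u_226 = 958;  u_227 = 59;  u_228 = 995;  u_229 = 417;  u_230 = 210
  u_231 = 593;  u_232 = 566;  u_233 = 295;  u_234 = 44;  u_235 = 64;  u_236 = 63
  u_237 = 380;  u_238 = 837;  u_239 = 412;  u_240 = 423;  u_241 = 733;  u_242 = 346
  u_243 = 349;  u_244 = 782;  u_245 = 1006;  u_246 = 592;  u_247 = 662;  u_248 = 444
  u_249 = 339;  u_250 = 699;  u_251 = 727;  u_252 = 311;  u_253 = 425;  u_254 = 115
  u_255 = 161;  u_256 = 795;  u_257 = 103;  u_258 = 310;  u_259 = 211;  u_260 = 165
  u_261 = 1005;  u_262 = 323;  u_263 = 704;  u_264 = 2;  u_265 = 358;  u_266 = 247
  u_267 = 387;  u_268 = 422;  u_269 = 254;  u_270 = 991;  u_271 = 159;  u_272 = 522
  u_273 = 611;  u_274 = 237;  u_275 = 754;  u_276 = 466;  u_277 = 633;  u_278 = 719
  u_279 = 225;  u_280 = 384;  u_281 = 278;  u_282 = 361;  u_283 = 271;  u_284 = 251
  u_285 = 896;  u_286 = 965;  u_287 = 986;  u_288 = 929;  u_289 = 722;  u_290 = 194
  u_291 = 614;  u_292 = 5;  u_293 = 934;  u_294 = 572;  u_295 = 55;  u_296 = 62
  u_297 = 192;  u_298 = 661;  u_299 = 336;  u_300 = 92;  u_301 = 548;  u_302 = 884
  u_303 = 380;  u_304 = 513;  u_305 = 490;  u_306 = 723;  u_307 = 900;  u_308 = 240
  u_309 = 935;  u_310 = 129;  u_311 = 694;  u_312 = 349;  u_313 = 329;  u_314 = 373
  u_315 = 524;  u_316 = 117;  u_317 = 559;  u_318 = 829;  u_319 = 627;  u_320 = 105
  u_321 = 666;  u_322 = 82;  u_323 = 485;  u_324 = 469;  u_325 = 674;  u_326 = 723
  u_327 = 99;  u_328 = 802;  u_329 = 255;  u_330 = 665;  u_331 = 552;  u_332 = 362
u_333 = 684·362 + 89·552 + 184·665 = 361
u_334 = 684·361 + 89·362 + 184·552 = 317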